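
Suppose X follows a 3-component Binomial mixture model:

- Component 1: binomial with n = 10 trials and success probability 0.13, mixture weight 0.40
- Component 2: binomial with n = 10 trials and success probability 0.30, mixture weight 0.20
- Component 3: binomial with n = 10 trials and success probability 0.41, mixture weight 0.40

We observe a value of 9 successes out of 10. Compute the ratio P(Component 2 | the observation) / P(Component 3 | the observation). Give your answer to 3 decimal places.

Posterior odds = (P(Z=i) f_i(x)) / (P(Z=j) f_j(x)); the normalising sum cancels.
Binomial probabilities:
  L_1 = 9.22591e-08
  L_2 = 0.000137781
  L_3 = 0.00193155
Posterior odds = (P(Z=2)·L_2) / (P(Z=3)·L_3) = (0.20·0.000137781) / (0.40·0.00193155) = 2.75562e-05 / 0.000772621 ≈ 0.036

0.036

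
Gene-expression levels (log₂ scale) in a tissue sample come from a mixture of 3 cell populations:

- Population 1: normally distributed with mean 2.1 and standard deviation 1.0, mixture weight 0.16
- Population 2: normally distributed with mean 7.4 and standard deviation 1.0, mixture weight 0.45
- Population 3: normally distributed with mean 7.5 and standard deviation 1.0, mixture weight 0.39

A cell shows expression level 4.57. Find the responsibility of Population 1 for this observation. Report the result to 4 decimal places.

By Bayes' theorem, P(k | x) = π_k f_k(x) / Σ_j π_j f_j(x).
Evaluate each component's likelihood at the observed value:
  L_1 = (1/(1.0·√(2π)))·exp(−(4.57−2.1)²/(2·1.0²)) = 0.398942·exp(-3.05045) = 0.018885
  L_2 = (1/(1.0·√(2π)))·exp(−(4.57−7.4)²/(2·1.0²)) = 0.398942·exp(-4.00445) = 0.00727444
  L_3 = (1/(1.0·√(2π)))·exp(−(4.57−7.5)²/(2·1.0²)) = 0.398942·exp(-4.29245) = 0.0054541
Multiply by the mixture weights:
  π_1·L_1 = 0.16 × 0.018885 = 0.0030216
  π_2·L_2 = 0.45 × 0.00727444 = 0.0032735
  π_3·L_3 = 0.39 × 0.0054541 = 0.0021271
Marginal: 0.0030216 + 0.0032735 + 0.0021271 = 0.00842219
P(Population 1 | data) = 0.0030216 / 0.00842219 ≈ 0.3588

0.3588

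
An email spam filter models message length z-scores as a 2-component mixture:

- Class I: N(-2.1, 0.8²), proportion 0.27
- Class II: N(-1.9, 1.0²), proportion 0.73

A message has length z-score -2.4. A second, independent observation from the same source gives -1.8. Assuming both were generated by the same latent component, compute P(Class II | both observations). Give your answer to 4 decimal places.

P(component k | x) = π_k·f_k(x) / marginal(x), where marginal(x) = Σ_j π_j·f_j(x).
Since both observations come from the same component, the likelihood for component k is f_k(x₁)·f_k(x₂).
  f_I = [(1/(0.8·√(2π)))·exp(−(-2.4−-2.1)²/(2·0.8²)) = 0.498678·exp(-0.07031) = 0.464819] × [0.464819] = 0.216057
  f_II = [(1/(1.0·√(2π)))·exp(−(-2.4−-1.9)²/(2·1.0²)) = 0.398942·exp(-0.12500) = 0.352065] × [0.396953] = 0.139753
Unnormalised posteriors:
  π_I·f_I = 0.27 × 0.216057 = 0.0583353
  π_II·f_II = 0.73 × 0.139753 = 0.10202
Normaliser: 0.0583353 + 0.10202 = 0.160355
So the posterior for Class II is 0.10202 / 0.160355 ≈ 0.6362.

0.6362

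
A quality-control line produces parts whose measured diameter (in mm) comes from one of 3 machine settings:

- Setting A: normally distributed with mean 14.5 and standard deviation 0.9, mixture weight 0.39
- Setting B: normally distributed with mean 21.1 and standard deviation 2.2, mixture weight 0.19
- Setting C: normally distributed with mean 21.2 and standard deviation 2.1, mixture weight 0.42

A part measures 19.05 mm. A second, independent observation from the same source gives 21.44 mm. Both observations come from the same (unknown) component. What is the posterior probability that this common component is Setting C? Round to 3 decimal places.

0.690

Posterior ∝ prior × likelihood, so P(k | x) ∝ w_k f_k(x); normalise over all components.
Since both observations come from the same component, the likelihood for component k is f_k(x₁)·f_k(x₂).
  L_A = [(1/(0.9·√(2π)))·exp(−(19.05−14.5)²/(2·0.9²)) = 0.443269·exp(-12.77932) = 1.24934e-06] × [5.43031e-14] = 6.78428e-20
  L_B = [(1/(2.2·√(2π)))·exp(−(19.05−21.1)²/(2·2.2²)) = 0.181337·exp(-0.43414) = 0.117474] × [0.179185] = 0.0210495
  L_C = [(1/(2.1·√(2π)))·exp(−(19.05−21.2)²/(2·2.1²)) = 0.189973·exp(-0.52409) = 0.112481] × [0.188736] = 0.0212292
Unnormalised posteriors:
  w_A·L_A = 0.39 × 6.78428e-20 = 2.64587e-20
  w_B·L_B = 0.19 × 0.0210495 = 0.00399941
  w_C·L_C = 0.42 × 0.0212292 = 0.00891628
Denominator: 2.64587e-20 + 0.00399941 + 0.00891628 = 0.0129157
So the posterior for Setting C is 0.00891628 / 0.0129157 ≈ 0.690.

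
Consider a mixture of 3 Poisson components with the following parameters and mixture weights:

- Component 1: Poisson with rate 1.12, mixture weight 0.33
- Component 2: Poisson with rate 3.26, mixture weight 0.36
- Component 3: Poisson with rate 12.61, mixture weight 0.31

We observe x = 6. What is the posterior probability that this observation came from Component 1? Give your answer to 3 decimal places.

0.010

Posterior ∝ prior × likelihood, so P(k | x) ∝ w_k f_k(x); normalise over all components.
Evaluate each component's likelihood at the observed value:
  f_1 = e^(−1.12)·1.12^6/6! = 0.00089447
  f_2 = e^(−3.26)·3.26^6/6! = 0.063999
  f_3 = e^(−12.61)·12.61^6/6! = 0.0186425
Prior × likelihood for each component:
  w_1·f_1 = 0.33 × 0.00089447 = 0.000295175
  w_2·f_2 = 0.36 × 0.063999 = 0.0230396
  w_3·f_3 = 0.31 × 0.0186425 = 0.00577918
Evidence: 0.000295175 + 0.0230396 + 0.00577918 = 0.029114
P(Component 1 | x) ≈ 0.010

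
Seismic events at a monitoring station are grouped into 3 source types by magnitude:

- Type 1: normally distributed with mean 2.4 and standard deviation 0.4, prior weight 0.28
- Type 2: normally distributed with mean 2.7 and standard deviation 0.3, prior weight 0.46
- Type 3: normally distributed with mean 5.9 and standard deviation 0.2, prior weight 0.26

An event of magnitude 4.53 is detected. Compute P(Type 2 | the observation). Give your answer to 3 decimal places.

The responsibility of component k is π_k f_k(x) divided by Σ_j π_j f_j(x).
Normal densities:
  p_1 = (1/(0.4·√(2π)))·exp(−(4.53−2.4)²/(2·0.4²)) = 0.997356·exp(-14.17781) = 6.94232e-07
  p_2 = (1/(0.3·√(2π)))·exp(−(4.53−2.7)²/(2·0.3²)) = 1.329808·exp(-18.60500) = 1.10596e-08
  p_3 = (1/(0.2·√(2π)))·exp(−(4.53−5.9)²/(2·0.2²)) = 1.994711·exp(-23.46125) = 1.29059e-10
Multiply by the mixture weights:
  π_1·p_1 = 0.28 × 6.94232e-07 = 1.94385e-07
  π_2·p_2 = 0.46 × 1.10596e-08 = 5.08742e-09
  π_3·p_3 = 0.26 × 1.29059e-10 = 3.35554e-11
Normaliser: 1.94385e-07 + 5.08742e-09 + 3.35554e-11 = 1.99506e-07
So the posterior for Type 2 is 5.08742e-09 / 1.99506e-07 ≈ 0.026.

0.026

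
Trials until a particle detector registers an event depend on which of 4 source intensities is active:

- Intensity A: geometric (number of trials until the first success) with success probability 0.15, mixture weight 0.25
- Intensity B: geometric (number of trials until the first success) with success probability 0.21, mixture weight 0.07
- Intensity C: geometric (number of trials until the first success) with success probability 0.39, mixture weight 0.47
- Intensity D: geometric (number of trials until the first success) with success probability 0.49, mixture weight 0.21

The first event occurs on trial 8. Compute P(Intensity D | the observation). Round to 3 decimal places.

P(component k | x) = π_k·f_k(x) / marginal(x), where marginal(x) = Σ_j π_j·f_j(x).
Component likelihoods at x = 8:
  f_A = 0.0480866
  f_B = 0.0403282
  f_C = 0.0122567
  f_D = 0.00439731
Weight by the priors:
  π_A·f_A = 0.25 × 0.0480866 = 0.0120216
  π_B·f_B = 0.07 × 0.0403282 = 0.00282297
  π_C·f_C = 0.47 × 0.0122567 = 0.00576065
  π_D·f_D = 0.21 × 0.00439731 = 0.000923436
Evidence: 0.0120216 + 0.00282297 + 0.00576065 + 0.000923436 = 0.0215287
So the posterior for Intensity D is 0.000923436 / 0.0215287 ≈ 0.043.

0.043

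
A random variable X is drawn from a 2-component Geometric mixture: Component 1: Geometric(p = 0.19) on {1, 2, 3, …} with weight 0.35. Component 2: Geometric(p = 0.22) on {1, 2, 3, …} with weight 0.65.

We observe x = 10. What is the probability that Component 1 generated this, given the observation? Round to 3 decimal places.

By Bayes' theorem, P(k | x) = π_k f_k(x) / Σ_j π_j f_j(x).
Component likelihoods at x = 10:
  p_1 = 0.19·(1−0.19)^9 = 0.19·0.150095 = 0.028518
  p_2 = 0.22·(1−0.22)^9 = 0.22·0.106869 = 0.0235112
Multiply by the mixture weights:
  π_1·p_1 = 0.35 × 0.028518 = 0.00998129
  π_2·p_2 = 0.65 × 0.0235112 = 0.0152823
Sum: 0.00998129 + 0.0152823 = 0.0252635
P(Component 1 | 10) = 0.00998129 / 0.0252635 ≈ 0.395

0.395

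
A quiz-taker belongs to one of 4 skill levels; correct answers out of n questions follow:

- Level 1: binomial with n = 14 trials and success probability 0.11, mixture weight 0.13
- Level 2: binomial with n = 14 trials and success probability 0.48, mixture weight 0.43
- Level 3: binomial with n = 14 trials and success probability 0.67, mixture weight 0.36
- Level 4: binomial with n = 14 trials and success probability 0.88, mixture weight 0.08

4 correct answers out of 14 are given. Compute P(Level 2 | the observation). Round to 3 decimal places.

Apply Bayes' rule: the posterior for each component is proportional to its prior times its likelihood at x.
Binomial probabilities:
  f_1 = 0.0456988
  f_2 = 0.0768126
  f_3 = 0.00308939
  f_4 = 3.71687e-07
Prior × likelihood for each component:
  π_1·f_1 = 0.13 × 0.0456988 = 0.00594085
  π_2·f_2 = 0.43 × 0.0768126 = 0.0330294
  π_3·f_3 = 0.36 × 0.00308939 = 0.00111218
  π_4·f_4 = 0.08 × 3.71687e-07 = 2.9735e-08
Normaliser: 0.00594085 + 0.0330294 + 0.00111218 + 2.9735e-08 = 0.0400825
P(Level 2 | the observation) ≈ 0.824

0.824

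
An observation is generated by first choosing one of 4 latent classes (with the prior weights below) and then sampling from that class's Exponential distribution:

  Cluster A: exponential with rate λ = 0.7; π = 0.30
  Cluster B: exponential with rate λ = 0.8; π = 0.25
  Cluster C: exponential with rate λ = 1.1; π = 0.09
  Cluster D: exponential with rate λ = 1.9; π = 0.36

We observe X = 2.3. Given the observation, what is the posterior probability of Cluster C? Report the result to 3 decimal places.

The responsibility of component k is π_k f_k(x) divided by Σ_j π_j f_j(x).
Exponential densities:
  f_A = 0.7·e^(−0.7·2.3) = 0.7·e^(−1.6100) = 0.139921
  f_B = 0.8·e^(−0.8·2.3) = 0.8·e^(−1.8400) = 0.127054
  f_C = 1.1·e^(−1.1·2.3) = 1.1·e^(−2.5300) = 0.0876249
  f_D = 1.9·e^(−1.9·2.3) = 1.9·e^(−4.3700) = 0.0240374
Unnormalised posteriors:
  π_A·f_A = 0.30 × 0.139921 = 0.0419764
  π_B·f_B = 0.25 × 0.127054 = 0.0317635
  π_C·f_C = 0.09 × 0.0876249 = 0.00788624
  π_D·f_D = 0.36 × 0.0240374 = 0.00865345
Denominator: 0.0419764 + 0.0317635 + 0.00788624 + 0.00865345 = 0.0902796
P(Cluster C | data) ≈ 0.087

0.087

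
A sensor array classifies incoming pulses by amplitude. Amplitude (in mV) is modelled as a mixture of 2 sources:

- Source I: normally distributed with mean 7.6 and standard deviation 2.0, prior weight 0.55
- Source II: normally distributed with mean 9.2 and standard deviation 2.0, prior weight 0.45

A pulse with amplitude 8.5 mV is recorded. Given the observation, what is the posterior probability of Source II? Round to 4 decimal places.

0.4599

The responsibility of component k is P(Z=k) f_k(x) divided by Σ_j P(Z=j) f_j(x).
Normal densities:
  f_I = 0.180263
  f_II = 0.18762
Unnormalised posteriors:
  P(Z=I)·f_I = 0.55 × 0.180263 = 0.0991449
  P(Z=II)·f_II = 0.45 × 0.18762 = 0.0844291
Evidence: 0.0991449 + 0.0844291 = 0.183574
P(Source II | the observation) = 0.0844291 / 0.183574 ≈ 0.4599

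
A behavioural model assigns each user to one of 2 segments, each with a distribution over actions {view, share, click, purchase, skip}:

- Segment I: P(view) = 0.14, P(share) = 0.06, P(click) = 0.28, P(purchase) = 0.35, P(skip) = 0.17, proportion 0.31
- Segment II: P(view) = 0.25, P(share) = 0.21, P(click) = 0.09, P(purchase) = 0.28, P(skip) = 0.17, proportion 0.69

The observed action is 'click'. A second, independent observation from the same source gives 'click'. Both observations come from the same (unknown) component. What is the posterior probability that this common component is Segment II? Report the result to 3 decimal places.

0.187

The responsibility of component k is w_k f_k(x) divided by Σ_j w_j f_j(x).
Since both observations come from the same component, the likelihood for component k is f_k(x₁)·f_k(x₂).
  p_I = [P(click | comp) = 0.28] × [0.28] = 0.0784
  p_II = [P(click | comp) = 0.09] × [0.09] = 0.0081
Weight by the priors:
  w_I·p_I = 0.31 × 0.0784 = 0.024304
  w_II·p_II = 0.69 × 0.0081 = 0.005589
Normaliser: 0.024304 + 0.005589 = 0.029893
P(Segment II | x₁, x₂) = 0.005589 / 0.029893 ≈ 0.187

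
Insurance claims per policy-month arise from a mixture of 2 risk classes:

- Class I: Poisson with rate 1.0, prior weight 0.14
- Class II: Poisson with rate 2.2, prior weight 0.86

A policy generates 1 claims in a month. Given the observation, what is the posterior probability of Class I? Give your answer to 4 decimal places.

Apply Bayes' rule: the posterior for each component is proportional to its prior times its likelihood at x.
Component likelihoods at x = 1 claims:
  f_I = 0.367879
  f_II = 0.243767
Weight by the priors:
  w_I·f_I = 0.14 × 0.367879 = 0.0515031
  w_II·f_II = 0.86 × 0.243767 = 0.20964
Evidence: 0.0515031 + 0.20964 = 0.261143
So the posterior for Class I is 0.0515031 / 0.261143 ≈ 0.1972.

0.1972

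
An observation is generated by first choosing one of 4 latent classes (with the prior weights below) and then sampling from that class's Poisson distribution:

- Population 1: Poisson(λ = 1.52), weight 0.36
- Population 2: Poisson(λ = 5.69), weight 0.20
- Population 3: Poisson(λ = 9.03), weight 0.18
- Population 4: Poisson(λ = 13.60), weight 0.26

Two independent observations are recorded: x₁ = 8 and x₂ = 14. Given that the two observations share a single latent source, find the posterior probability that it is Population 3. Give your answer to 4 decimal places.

The responsibility of component k is π_k f_k(x) divided by Σ_j π_j f_j(x).
Since both observations come from the same component, the likelihood for component k is f_k(x₁)·f_k(x₂).
  f_1 = [0.000154561] × [8.81605e-10] = 1.36262e-13
  f_2 = [0.0920963] × [0.00144553] = 0.000133128
  f_3 = [0.131311] × [0.0329262] = 0.00432358
  f_4 = [0.0360069] × [0.105374] = 0.00379417
Multiply by the mixture weights:
  π_1·f_1 = 0.36 × 1.36262e-13 = 4.90543e-14
  π_2·f_2 = 0.20 × 0.000133128 = 2.66256e-05
  π_3·f_3 = 0.18 × 0.00432358 = 0.000778244
  π_4·f_4 = 0.26 × 0.00379417 = 0.000986485
Sum: 4.90543e-14 + 2.66256e-05 + 0.000778244 + 0.000986485 = 0.00179135
So the posterior for Population 3 is 0.000778244 / 0.00179135 ≈ 0.4344.

0.4344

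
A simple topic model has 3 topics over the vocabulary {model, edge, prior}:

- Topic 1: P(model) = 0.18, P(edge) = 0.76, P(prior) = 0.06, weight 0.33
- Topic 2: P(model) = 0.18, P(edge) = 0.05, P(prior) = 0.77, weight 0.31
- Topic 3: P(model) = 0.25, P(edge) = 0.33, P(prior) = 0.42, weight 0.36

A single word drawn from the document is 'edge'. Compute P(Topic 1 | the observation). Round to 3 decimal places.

0.651

The responsibility of component k is w_k f_k(x) divided by Σ_j w_j f_j(x).
Component likelihoods at x = 'edge':
  p_1 = 0.76
  p_2 = 0.05
  p_3 = 0.33
Multiply by the mixture weights:
  w_1·p_1 = 0.33 × 0.76 = 0.2508
  w_2·p_2 = 0.31 × 0.05 = 0.0155
  w_3·p_3 = 0.36 × 0.33 = 0.1188
Denominator: 0.2508 + 0.0155 + 0.1188 = 0.3851
P(Topic 1 | x) ≈ 0.651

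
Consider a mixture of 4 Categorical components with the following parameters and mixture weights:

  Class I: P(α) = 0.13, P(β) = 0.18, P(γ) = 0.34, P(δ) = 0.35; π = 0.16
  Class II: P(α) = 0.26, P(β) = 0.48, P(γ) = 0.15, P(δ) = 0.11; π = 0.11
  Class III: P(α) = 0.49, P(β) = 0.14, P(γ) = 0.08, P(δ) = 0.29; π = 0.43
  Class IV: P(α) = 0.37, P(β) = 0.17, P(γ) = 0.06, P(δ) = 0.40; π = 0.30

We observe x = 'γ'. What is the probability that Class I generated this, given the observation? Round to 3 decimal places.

By Bayes' theorem, P(k | x) = π_k f_k(x) / Σ_j π_j f_j(x).
Component likelihoods at x = 'γ':
  p_I = 0.34
  p_II = 0.15
  p_III = 0.08
  p_IV = 0.06
Unnormalised posteriors:
  π_I·p_I = 0.16 × 0.34 = 0.0544
  π_II·p_II = 0.11 × 0.15 = 0.0165
  π_III·p_III = 0.43 × 0.08 = 0.0344
  π_IV·p_IV = 0.30 × 0.06 = 0.018
Denominator: 0.0544 + 0.0165 + 0.0344 + 0.018 = 0.1233
P(Class I | x) ≈ 0.441

0.441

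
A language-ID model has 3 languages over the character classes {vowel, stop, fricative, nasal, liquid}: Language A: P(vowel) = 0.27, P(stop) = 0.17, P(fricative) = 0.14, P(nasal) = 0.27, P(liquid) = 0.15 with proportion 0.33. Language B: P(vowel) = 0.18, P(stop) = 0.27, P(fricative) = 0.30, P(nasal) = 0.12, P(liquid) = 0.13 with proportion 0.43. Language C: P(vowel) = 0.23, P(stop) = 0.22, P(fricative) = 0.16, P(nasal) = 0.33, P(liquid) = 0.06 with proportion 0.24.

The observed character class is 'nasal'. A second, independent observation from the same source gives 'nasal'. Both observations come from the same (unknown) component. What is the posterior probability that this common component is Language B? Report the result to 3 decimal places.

P(component k | x) = P(Z=k)·f_k(x) / marginal(x), where marginal(x) = Σ_j P(Z=j)·f_j(x).
Since both observations come from the same component, the likelihood for component k is f_k(x₁)·f_k(x₂).
  L_A = [P(nasal | comp) = 0.27] × [0.27] = 0.0729
  L_B = [P(nasal | comp) = 0.12] × [0.12] = 0.0144
  L_C = [P(nasal | comp) = 0.33] × [0.33] = 0.1089
Unnormalised posteriors:
  P(Z=A)·L_A = 0.33 × 0.0729 = 0.024057
  P(Z=B)·L_B = 0.43 × 0.0144 = 0.006192
  P(Z=C)·L_C = 0.24 × 0.1089 = 0.026136
Normaliser: 0.024057 + 0.006192 + 0.026136 = 0.056385
P(Language B | x) ≈ 0.110

0.110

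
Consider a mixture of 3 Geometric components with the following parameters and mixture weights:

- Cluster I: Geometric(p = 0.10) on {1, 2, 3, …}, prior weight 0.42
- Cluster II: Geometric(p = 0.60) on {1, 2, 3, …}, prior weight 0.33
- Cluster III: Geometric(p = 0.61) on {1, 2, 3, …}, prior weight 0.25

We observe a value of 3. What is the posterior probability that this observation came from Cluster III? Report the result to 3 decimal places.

Posterior ∝ prior × likelihood, so P(k | x) ∝ π_k f_k(x); normalise over all components.
Geometric probabilities:
  p_I = 0.081
  p_II = 0.096
  p_III = 0.092781
Multiply by the mixture weights:
  π_I·p_I = 0.42 × 0.081 = 0.03402
  π_II·p_II = 0.33 × 0.096 = 0.03168
  π_III·p_III = 0.25 × 0.092781 = 0.0231953
Marginal: 0.03402 + 0.03168 + 0.0231953 = 0.0888953
P(Cluster III | 3) ≈ 0.261

0.261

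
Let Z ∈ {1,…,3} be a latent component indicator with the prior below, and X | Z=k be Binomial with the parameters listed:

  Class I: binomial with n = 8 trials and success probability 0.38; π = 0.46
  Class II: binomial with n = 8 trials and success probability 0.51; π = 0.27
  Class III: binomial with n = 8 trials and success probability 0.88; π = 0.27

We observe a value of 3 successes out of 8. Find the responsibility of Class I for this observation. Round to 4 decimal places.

0.6947

Posterior ∝ prior × likelihood, so P(k | x) ∝ π_k f_k(x); normalise over all components.
Component likelihoods at x = 3 successes out of 8:
  f_I = 0.281512
  f_II = 0.209835
  f_III = 0.000949603
Unnormalised posteriors:
  π_I·f_I = 0.46 × 0.281512 = 0.129496
  π_II·f_II = 0.27 × 0.209835 = 0.0566556
  π_III·f_III = 0.27 × 0.000949603 = 0.000256393
Marginal: 0.129496 + 0.0566556 + 0.000256393 = 0.186408
P(Class I | 3 successes out of 8) = 0.129496 / 0.186408 ≈ 0.6947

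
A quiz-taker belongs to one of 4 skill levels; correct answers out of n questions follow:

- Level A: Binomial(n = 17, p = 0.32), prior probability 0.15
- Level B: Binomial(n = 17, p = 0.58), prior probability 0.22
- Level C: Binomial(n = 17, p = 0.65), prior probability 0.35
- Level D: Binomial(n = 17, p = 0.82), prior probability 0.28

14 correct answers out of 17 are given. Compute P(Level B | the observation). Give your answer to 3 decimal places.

0.055

The responsibility of component k is π_k f_k(x) divided by Σ_j π_j f_j(x).
Evaluate each component's likelihood at the observed value:
  f_A = 2.52427e-05
  f_B = 0.0245611
  f_C = 0.0700648
  f_D = 0.246445
Prior × likelihood for each component:
  π_A·f_A = 0.15 × 2.52427e-05 = 3.7864e-06
  π_B·f_B = 0.22 × 0.0245611 = 0.00540345
  π_C·f_C = 0.35 × 0.0700648 = 0.0245227
  π_D·f_D = 0.28 × 0.246445 = 0.0690047
Normaliser: 3.7864e-06 + 0.00540345 + 0.0245227 + 0.0690047 = 0.0989346
Responsibility of Level B: 0.00540345 / 0.0989346 ≈ 0.055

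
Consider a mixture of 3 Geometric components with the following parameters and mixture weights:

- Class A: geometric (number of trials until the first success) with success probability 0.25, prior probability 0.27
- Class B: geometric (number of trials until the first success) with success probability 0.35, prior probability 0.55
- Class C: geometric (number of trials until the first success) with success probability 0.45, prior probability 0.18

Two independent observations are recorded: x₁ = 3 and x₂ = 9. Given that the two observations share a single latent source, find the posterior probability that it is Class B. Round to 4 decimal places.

P(component k | x) = π_k·f_k(x) / marginal(x), where marginal(x) = Σ_j π_j·f_j(x).
Since both observations come from the same component, the likelihood for component k is f_k(x₁)·f_k(x₂).
  p_A = [0.140625] × [0.0250282] = 0.00351959
  p_B = [0.147875] × [0.0111526] = 0.00164919
  p_C = [0.136125] × [0.00376803] = 0.000512923
Multiply by the mixture weights:
  π_A·p_A = 0.27 × 0.00351959 = 0.000950291
  π_B·p_B = 0.55 × 0.00164919 = 0.000907052
  π_C·p_C = 0.18 × 0.000512923 = 9.23261e-05
Denominator: 0.000950291 + 0.000907052 + 9.23261e-05 = 0.00194967
So the posterior for Class B is 0.000907052 / 0.00194967 ≈ 0.4652.

0.4652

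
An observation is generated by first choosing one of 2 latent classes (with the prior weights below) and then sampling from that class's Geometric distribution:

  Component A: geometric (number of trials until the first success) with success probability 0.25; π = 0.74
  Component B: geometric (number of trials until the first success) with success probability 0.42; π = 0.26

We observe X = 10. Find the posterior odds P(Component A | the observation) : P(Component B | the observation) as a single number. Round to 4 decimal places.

17.1257

Posterior odds = (π_i f_i(x)) / (π_j f_j(x)); the normalising sum cancels.
Geometric probabilities:
  p_A = 0.25·(1−0.25)^9 = 0.25·0.0750847 = 0.0187712
  p_B = 0.42·(1−0.42)^9 = 0.42·0.00742766 = 0.00311962
Posterior odds = (π_A·p_A) / (π_B·p_B) = (0.74·0.0187712) / (0.26·0.00311962) = 0.0138907 / 0.0008111 ≈ 17.1257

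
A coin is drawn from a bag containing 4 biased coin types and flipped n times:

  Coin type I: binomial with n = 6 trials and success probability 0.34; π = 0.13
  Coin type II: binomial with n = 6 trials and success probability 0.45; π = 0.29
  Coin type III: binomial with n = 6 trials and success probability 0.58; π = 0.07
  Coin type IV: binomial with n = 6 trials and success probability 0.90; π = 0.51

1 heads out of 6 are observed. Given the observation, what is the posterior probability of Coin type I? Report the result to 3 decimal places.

0.438

The responsibility of component k is π_k f_k(x) divided by Σ_j π_j f_j(x).
Evaluate each component's likelihood at the observed value:
  L_I = C(6,1)·0.34^1·0.66^5 = 6·0.34·0.125233 = 0.255476
  L_II = C(6,1)·0.45^1·0.55^5 = 6·0.45·0.0503284 = 0.135887
  L_III = C(6,1)·0.58^1·0.42^5 = 6·0.58·0.0130691 = 0.0454805
  L_IV = C(6,1)·0.90^1·0.10^5 = 6·0.9·1e-05 = 5.4e-05
Weight by the priors:
  π_I·L_I = 0.13 × 0.255476 = 0.0332119
  π_II·L_II = 0.29 × 0.135887 = 0.0394072
  π_III·L_III = 0.07 × 0.0454805 = 0.00318364
  π_IV·L_IV = 0.51 × 5.4e-05 = 2.754e-05
Marginal: 0.0332119 + 0.0394072 + 0.00318364 + 2.754e-05 = 0.0758302
Responsibility of Coin type I: 0.0332119 / 0.0758302 ≈ 0.438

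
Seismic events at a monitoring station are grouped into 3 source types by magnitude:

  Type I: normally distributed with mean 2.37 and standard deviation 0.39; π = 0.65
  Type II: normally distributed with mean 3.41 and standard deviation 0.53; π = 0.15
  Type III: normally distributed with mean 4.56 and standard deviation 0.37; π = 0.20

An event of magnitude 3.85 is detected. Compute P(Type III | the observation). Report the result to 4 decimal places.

0.2982

P(component k | x) = P(Z=k)·f_k(x) / marginal(x), where marginal(x) = Σ_j P(Z=j)·f_j(x).
Component likelihoods at x = 3.85:
  f_I = (1/(0.39·√(2π)))·exp(−(3.85−2.37)²/(2·0.39²)) = 1.022929·exp(-7.20053) = 0.000763303
  f_II = (1/(0.53·√(2π)))·exp(−(3.85−3.41)²/(2·0.53²)) = 0.752721·exp(-0.34461) = 0.533302
  f_III = (1/(0.37·√(2π)))·exp(−(3.85−4.56)²/(2·0.37²)) = 1.078222·exp(-1.84112) = 0.171048
Weight by the priors:
  P(Z=I)·f_I = 0.65 × 0.000763303 = 0.000496147
  P(Z=II)·f_II = 0.15 × 0.533302 = 0.0799953
  P(Z=III)·f_III = 0.20 × 0.171048 = 0.0342096
Denominator: 0.000496147 + 0.0799953 + 0.0342096 = 0.114701
P(Type III | x) ≈ 0.2982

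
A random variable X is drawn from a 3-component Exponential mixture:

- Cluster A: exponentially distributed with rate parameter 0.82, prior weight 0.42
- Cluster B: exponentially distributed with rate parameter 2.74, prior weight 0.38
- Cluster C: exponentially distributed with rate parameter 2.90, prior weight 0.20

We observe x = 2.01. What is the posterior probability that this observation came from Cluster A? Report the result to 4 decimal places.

Apply Bayes' rule: the posterior for each component is proportional to its prior times its likelihood at x.
Exponential densities:
  f_A = 0.157765
  f_B = 0.0111152
  f_C = 0.00852895
Multiply by the mixture weights:
  π_A·f_A = 0.42 × 0.157765 = 0.0662612
  π_B·f_B = 0.38 × 0.0111152 = 0.00422377
  π_C·f_C = 0.20 × 0.00852895 = 0.00170579
Denominator: 0.0662612 + 0.00422377 + 0.00170579 = 0.0721907
So the posterior for Cluster A is 0.0662612 / 0.0721907 ≈ 0.9179.

0.9179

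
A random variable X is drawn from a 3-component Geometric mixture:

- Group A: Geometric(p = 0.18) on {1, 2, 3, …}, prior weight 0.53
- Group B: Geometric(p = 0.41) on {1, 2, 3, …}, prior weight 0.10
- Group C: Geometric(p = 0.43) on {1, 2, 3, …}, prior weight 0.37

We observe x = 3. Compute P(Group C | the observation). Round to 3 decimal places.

The responsibility of component k is π_k f_k(x) divided by Σ_j π_j f_j(x).
Geometric probabilities:
  p_A = 0.18·(1−0.18)^2 = 0.18·0.6724 = 0.121032
  p_B = 0.41·(1−0.41)^2 = 0.41·0.3481 = 0.142721
  p_C = 0.43·(1−0.43)^2 = 0.43·0.3249 = 0.139707
Multiply by the mixture weights:
  π_A·p_A = 0.53 × 0.121032 = 0.064147
  π_B·p_B = 0.10 × 0.142721 = 0.0142721
  π_C·p_C = 0.37 × 0.139707 = 0.0516916
Evidence: 0.064147 + 0.0142721 + 0.0516916 = 0.130111
P(Group C | 3) ≈ 0.397

0.397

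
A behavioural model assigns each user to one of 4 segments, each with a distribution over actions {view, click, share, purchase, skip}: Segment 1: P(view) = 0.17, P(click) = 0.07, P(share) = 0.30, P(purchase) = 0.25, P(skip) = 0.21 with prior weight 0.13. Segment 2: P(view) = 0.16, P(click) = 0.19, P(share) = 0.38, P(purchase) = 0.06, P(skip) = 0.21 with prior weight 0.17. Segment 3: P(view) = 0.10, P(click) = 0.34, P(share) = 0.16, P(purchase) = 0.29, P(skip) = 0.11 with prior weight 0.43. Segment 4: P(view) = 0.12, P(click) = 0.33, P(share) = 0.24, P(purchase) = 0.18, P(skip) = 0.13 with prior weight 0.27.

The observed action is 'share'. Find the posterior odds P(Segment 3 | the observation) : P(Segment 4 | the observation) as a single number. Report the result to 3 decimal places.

1.062

Since P(k|x) ∝ π_k f_k(x), the posterior odds are π_i f_i(x) / (π_j f_j(x)).
Evaluate each component's likelihood at the observed value:
  L_1 = P(share | comp) = 0.30
  L_2 = P(share | comp) = 0.38
  L_3 = P(share | comp) = 0.16
  L_4 = P(share | comp) = 0.24
0.0688 / 0.0648 ≈ 1.062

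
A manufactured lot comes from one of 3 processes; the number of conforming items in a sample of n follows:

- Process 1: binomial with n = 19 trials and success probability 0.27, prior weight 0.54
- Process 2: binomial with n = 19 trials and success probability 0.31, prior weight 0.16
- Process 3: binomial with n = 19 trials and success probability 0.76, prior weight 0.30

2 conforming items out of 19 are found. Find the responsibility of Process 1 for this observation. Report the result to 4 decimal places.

Posterior ∝ prior × likelihood, so P(k | x) ∝ P(Z=k) f_k(x); normalise over all components.
Evaluate each component's likelihood at the observed value:
  f_1 = 0.0591851
  f_2 = 0.0299333
  f_3 = 2.8722e-09
Prior × likelihood for each component:
  P(Z=1)·f_1 = 0.54 × 0.0591851 = 0.0319599
  P(Z=2)·f_2 = 0.16 × 0.0299333 = 0.00478932
  P(Z=3)·f_3 = 0.30 × 2.8722e-09 = 8.61659e-10
Sum: 0.0319599 + 0.00478932 + 8.61659e-10 = 0.0367493
P(Process 1 | data) = 0.0319599 / 0.0367493 ≈ 0.8697

0.8697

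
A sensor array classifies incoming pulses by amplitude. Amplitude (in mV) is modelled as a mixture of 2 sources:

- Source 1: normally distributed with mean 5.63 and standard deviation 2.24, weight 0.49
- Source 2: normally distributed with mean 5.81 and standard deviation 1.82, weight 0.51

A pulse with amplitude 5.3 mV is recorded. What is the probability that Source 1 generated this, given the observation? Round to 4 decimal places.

0.4454

Apply Bayes' rule: the posterior for each component is proportional to its prior times its likelihood at x.
Normal densities:
  p_1 = (1/(2.24·√(2π)))·exp(−(5.3−5.63)²/(2·2.24²)) = 0.178099·exp(-0.01085) = 0.176177
  p_2 = (1/(1.82·√(2π)))·exp(−(5.3−5.81)²/(2·1.82²)) = 0.219199·exp(-0.03926) = 0.21076
Prior × likelihood for each component:
  π_1·p_1 = 0.49 × 0.176177 = 0.0863267
  π_2·p_2 = 0.51 × 0.21076 = 0.107487
Evidence: 0.0863267 + 0.107487 = 0.193814
P(Source 1 | the observation) = 0.0863267 / 0.193814 ≈ 0.4454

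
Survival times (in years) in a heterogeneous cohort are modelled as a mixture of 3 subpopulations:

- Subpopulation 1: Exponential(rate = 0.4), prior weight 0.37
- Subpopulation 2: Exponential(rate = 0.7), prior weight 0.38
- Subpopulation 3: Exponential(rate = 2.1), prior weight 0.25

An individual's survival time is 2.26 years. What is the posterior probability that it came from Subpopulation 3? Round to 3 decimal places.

Apply Bayes' rule: the posterior for each component is proportional to its prior times its likelihood at x.
Component likelihoods at x = 2.26 years:
  f_1 = 0.4·e^(−0.4·2.26) = 0.4·e^(−0.9040) = 0.161979
  f_2 = 0.7·e^(−0.7·2.26) = 0.7·e^(−1.5820) = 0.143894
  f_3 = 2.1·e^(−2.1·2.26) = 2.1·e^(−4.7460) = 0.0182414
Multiply by the mixture weights:
  π_1·f_1 = 0.37 × 0.161979 = 0.0599321
  π_2·f_2 = 0.38 × 0.143894 = 0.0546799
  π_3·f_3 = 0.25 × 0.0182414 = 0.00456034
Denominator: 0.0599321 + 0.0546799 + 0.00456034 = 0.119172
P(Subpopulation 3 | x) ≈ 0.038

0.038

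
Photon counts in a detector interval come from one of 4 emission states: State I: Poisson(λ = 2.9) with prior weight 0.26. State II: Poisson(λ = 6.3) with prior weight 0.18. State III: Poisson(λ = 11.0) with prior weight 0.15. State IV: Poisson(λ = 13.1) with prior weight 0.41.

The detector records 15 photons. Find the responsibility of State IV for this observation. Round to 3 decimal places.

Apply Bayes' rule: the posterior for each component is proportional to its prior times its likelihood at x.
Poisson probabilities:
  f_I = 3.63092e-07
  f_II = 0.00137263
  f_III = 0.0533521
  f_IV = 0.0898074
Prior × likelihood for each component:
  π_I·f_I = 0.26 × 3.63092e-07 = 9.44039e-08
  π_II·f_II = 0.18 × 0.00137263 = 0.000247073
  π_III·f_III = 0.15 × 0.0533521 = 0.00800281
  π_IV·f_IV = 0.41 × 0.0898074 = 0.036821
Marginal: 9.44039e-08 + 0.000247073 + 0.00800281 + 0.036821 = 0.045071
Responsibility of State IV: 0.036821 / 0.045071 ≈ 0.817

0.817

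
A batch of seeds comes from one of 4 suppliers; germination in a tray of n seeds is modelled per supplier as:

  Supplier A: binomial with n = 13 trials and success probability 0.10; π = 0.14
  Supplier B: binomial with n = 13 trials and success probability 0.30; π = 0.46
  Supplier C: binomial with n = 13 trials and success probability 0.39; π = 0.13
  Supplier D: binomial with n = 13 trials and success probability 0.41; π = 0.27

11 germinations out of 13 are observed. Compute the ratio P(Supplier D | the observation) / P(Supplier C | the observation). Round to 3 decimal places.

Since P(k|x) ∝ w_k f_k(x), the posterior odds are w_i f_i(x) / (w_j f_j(x)).
Evaluate each component's likelihood at the observed value:
  p_A = 6.318e-10
  p_B = 6.77056e-05
  p_C = 0.000921436
  p_D = 0.00149424
Posterior odds = (w_D·p_D) / (w_C·p_C) = (0.27·0.00149424) / (0.13·0.000921436) = 0.000403445 / 0.000119787 ≈ 3.368

3.368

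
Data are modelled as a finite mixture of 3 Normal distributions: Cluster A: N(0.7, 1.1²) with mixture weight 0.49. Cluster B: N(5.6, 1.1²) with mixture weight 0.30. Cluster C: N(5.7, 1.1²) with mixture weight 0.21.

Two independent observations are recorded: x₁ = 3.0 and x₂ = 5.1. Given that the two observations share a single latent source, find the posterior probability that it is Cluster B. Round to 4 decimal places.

Posterior ∝ prior × likelihood, so P(k | x) ∝ w_k f_k(x); normalise over all components.
Since both observations come from the same component, the likelihood for component k is f_k(x₁)·f_k(x₂).
  L_A = [(1/(1.1·√(2π)))·exp(−(3.0−0.7)²/(2·1.1²)) = 0.362675·exp(-2.18595) = 0.0407541] × [0.000121664] = 4.9583e-06
  L_B = [(1/(1.1·√(2π)))·exp(−(3.0−5.6)²/(2·1.1²)) = 0.362675·exp(-2.79339) = 0.0222006] × [0.327079] = 0.00726133
  L_C = [(1/(1.1·√(2π)))·exp(−(3.0−5.7)²/(2·1.1²)) = 0.362675·exp(-3.01240) = 0.0178341] × [0.312544] = 0.00557393
Prior × likelihood for each component:
  w_A·L_A = 0.49 × 4.9583e-06 = 2.42957e-06
  w_B·L_B = 0.30 × 0.00726133 = 0.0021784
  w_C·L_C = 0.21 × 0.00557393 = 0.00117053
Marginal: 2.42957e-06 + 0.0021784 + 0.00117053 = 0.00335136
P(Cluster B | x) = 0.0021784 / 0.00335136 ≈ 0.6500

0.6500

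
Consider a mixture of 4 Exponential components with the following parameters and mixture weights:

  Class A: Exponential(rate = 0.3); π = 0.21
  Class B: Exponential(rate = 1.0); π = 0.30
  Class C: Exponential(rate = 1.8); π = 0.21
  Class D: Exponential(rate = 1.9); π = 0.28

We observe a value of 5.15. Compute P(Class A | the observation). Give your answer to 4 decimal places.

The responsibility of component k is w_k f_k(x) divided by Σ_j w_j f_j(x).
Evaluate each component's likelihood at the observed value:
  L_A = 0.0639936
  L_B = 0.0057994
  L_C = 0.000169575
  L_D = 0.00010695
Unnormalised posteriors:
  w_A·L_A = 0.21 × 0.0639936 = 0.0134386
  w_B·L_B = 0.30 × 0.0057994 = 0.00173982
  w_C·L_C = 0.21 × 0.000169575 = 3.56108e-05
  w_D·L_D = 0.28 × 0.00010695 = 2.99461e-05
Sum: 0.0134386 + 0.00173982 + 3.56108e-05 + 2.99461e-05 = 0.015244
P(Class A | the observation) = 0.0134386 / 0.015244 ≈ 0.8816

0.8816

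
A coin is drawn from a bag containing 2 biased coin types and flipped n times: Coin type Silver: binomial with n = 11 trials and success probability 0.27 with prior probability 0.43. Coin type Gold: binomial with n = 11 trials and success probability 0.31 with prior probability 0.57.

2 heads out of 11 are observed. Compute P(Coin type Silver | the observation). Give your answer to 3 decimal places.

Posterior ∝ prior × likelihood, so P(k | x) ∝ π_k f_k(x); normalise over all components.
Component likelihoods at x = 2 heads out of 11:
  L_Silver = C(11,2)·0.27^2·0.73^9 = 55·0.0729·0.0588716 = 0.236046
  L_Gold = C(11,2)·0.31^2·0.69^9 = 55·0.0961·0.0354521 = 0.187382
Weight by the priors:
  π_Silver·L_Silver = 0.43 × 0.236046 = 0.1015
  π_Gold·L_Gold = 0.57 × 0.187382 = 0.106808
Denominator: 0.1015 + 0.106808 = 0.208307
So the posterior for Coin type Silver is 0.1015 / 0.208307 ≈ 0.487.

0.487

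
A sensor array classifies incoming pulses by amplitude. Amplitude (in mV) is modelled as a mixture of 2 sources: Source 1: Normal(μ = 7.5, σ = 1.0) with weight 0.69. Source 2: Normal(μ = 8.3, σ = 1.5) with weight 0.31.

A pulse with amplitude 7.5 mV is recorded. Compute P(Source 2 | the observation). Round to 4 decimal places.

0.2062

By Bayes' theorem, P(k | x) = π_k f_k(x) / Σ_j π_j f_j(x).
Normal densities:
  L_1 = (1/(1.0·√(2π)))·exp(−(7.5−7.5)²/(2·1.0²)) = 0.398942·exp(-0.00000) = 0.398942
  L_2 = (1/(1.5·√(2π)))·exp(−(7.5−8.3)²/(2·1.5²)) = 0.265962·exp(-0.14222) = 0.230703
Multiply by the mixture weights:
  π_1·L_1 = 0.69 × 0.398942 = 0.27527
  π_2·L_2 = 0.31 × 0.230703 = 0.0715178
Normaliser: 0.27527 + 0.0715178 = 0.346788
So the posterior for Source 2 is 0.0715178 / 0.346788 ≈ 0.2062.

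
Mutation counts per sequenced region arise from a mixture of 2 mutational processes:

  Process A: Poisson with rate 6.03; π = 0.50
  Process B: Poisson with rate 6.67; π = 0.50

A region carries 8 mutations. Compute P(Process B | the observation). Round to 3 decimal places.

0.542

The responsibility of component k is w_k f_k(x) divided by Σ_j w_j f_j(x).
Component likelihoods at x = 8 mutations:
  f_A = 0.104285
  f_B = 0.123237
Multiply by the mixture weights:
  w_A·f_A = 0.50 × 0.104285 = 0.0521425
  w_B·f_B = 0.50 × 0.123237 = 0.0616186
Marginal: 0.0521425 + 0.0616186 = 0.113761
So the posterior for Process B is 0.0616186 / 0.113761 ≈ 0.542.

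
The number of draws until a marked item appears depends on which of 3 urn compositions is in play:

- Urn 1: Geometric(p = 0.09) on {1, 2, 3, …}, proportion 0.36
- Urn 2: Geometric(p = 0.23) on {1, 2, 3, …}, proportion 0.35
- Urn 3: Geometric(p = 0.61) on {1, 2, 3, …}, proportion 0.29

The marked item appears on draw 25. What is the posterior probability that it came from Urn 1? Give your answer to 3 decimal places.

Posterior ∝ prior × likelihood, so P(k | x) ∝ π_k f_k(x); normalise over all components.
Geometric probabilities:
  f_1 = 0.09·(1−0.09)^24 = 0.09·0.10399 = 0.00935914
  f_2 = 0.23·(1−0.23)^24 = 0.23·0.00188702 = 0.000434016
  f_3 = 0.61·(1−0.61)^24 = 0.61·1.53303e-10 = 9.35148e-11
Weight by the priors:
  π_1·f_1 = 0.36 × 0.00935914 = 0.00336929
  π_2·f_2 = 0.35 × 0.000434016 = 0.000151905
  π_3·f_3 = 0.29 × 9.35148e-11 = 2.71193e-11
Denominator: 0.00336929 + 0.000151905 + 2.71193e-11 = 0.0035212
So the posterior for Urn 1 is 0.00336929 / 0.0035212 ≈ 0.957.

0.957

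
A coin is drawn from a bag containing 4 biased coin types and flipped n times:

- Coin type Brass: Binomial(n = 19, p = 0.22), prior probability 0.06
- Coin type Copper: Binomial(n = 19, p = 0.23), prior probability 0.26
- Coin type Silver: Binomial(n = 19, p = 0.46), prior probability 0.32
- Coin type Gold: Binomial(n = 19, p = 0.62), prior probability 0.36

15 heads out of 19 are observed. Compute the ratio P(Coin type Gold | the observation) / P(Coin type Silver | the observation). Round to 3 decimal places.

Since P(k|x) ∝ P(Z=k) f_k(x), the posterior odds are P(Z=i) f_i(x) / (P(Z=j) f_j(x)).
Binomial probabilities:
  L_Brass = 1.96382e-07
  L_Copper = 3.63299e-07
  L_Silver = 0.00287956
  L_Gold = 0.0621432
Posterior odds = (P(Z=Gold)·L_Gold) / (P(Z=Silver)·L_Silver) = (0.36·0.0621432) / (0.32·0.00287956) = 0.0223715 / 0.00092146 ≈ 24.278

24.278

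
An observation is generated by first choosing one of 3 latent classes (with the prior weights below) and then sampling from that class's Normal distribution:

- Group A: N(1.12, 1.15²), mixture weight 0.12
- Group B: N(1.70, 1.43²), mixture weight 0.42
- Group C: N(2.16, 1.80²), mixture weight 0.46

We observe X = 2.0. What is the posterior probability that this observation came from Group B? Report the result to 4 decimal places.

0.4636

The responsibility of component k is π_k f_k(x) divided by Σ_j π_j f_j(x).
Evaluate each component's likelihood at the observed value:
  L_A = 0.258857
  L_B = 0.272908
  L_C = 0.220761
Unnormalised posteriors:
  π_A·L_A = 0.12 × 0.258857 = 0.0310628
  π_B·L_B = 0.42 × 0.272908 = 0.114622
  π_C·L_C = 0.46 × 0.220761 = 0.10155
Sum: 0.0310628 + 0.114622 + 0.10155 = 0.247234
P(Group B | the observation) ≈ 0.4636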